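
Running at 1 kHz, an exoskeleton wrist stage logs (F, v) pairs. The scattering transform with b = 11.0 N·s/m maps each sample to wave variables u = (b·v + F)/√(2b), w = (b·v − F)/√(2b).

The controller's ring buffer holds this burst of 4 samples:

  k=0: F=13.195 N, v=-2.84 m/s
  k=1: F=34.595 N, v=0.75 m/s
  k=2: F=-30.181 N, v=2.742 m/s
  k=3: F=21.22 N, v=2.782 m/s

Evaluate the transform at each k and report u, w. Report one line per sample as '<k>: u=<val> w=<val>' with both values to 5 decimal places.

k=0: b·v=11.0×(-2.84)=-31.24000; √(2b)=4.69042; u=(-31.24000+13.195)/4.69042=-3.84721, w=(-31.24000−13.195)/4.69042=-9.47357
k=1: b·v=11.0×0.75=8.25000; √(2b)=4.69042; u=(8.25000+34.595)/4.69042=9.13458, w=(8.25000−34.595)/4.69042=-5.61677
k=2: b·v=11.0×2.742=30.16200; √(2b)=4.69042; u=(30.16200+(-30.181))/4.69042=-0.00405, w=(30.16200−(-30.181))/4.69042=12.86517
k=3: b·v=11.0×2.782=30.60200; √(2b)=4.69042; u=(30.60200+21.22)/4.69042=11.04849, w=(30.60200−21.22)/4.69042=2.00025

0: u=-3.84721 w=-9.47357
1: u=9.13458 w=-5.61677
2: u=-0.00405 w=12.86517
3: u=11.04849 w=2.00025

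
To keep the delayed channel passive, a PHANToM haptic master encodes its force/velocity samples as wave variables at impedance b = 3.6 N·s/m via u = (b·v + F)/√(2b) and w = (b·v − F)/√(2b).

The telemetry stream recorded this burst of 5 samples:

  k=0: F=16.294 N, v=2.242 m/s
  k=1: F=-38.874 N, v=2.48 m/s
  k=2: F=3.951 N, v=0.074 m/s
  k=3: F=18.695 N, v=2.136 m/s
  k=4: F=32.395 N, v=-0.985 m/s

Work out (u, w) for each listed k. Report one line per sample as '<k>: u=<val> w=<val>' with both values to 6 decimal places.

k=0: b·v=3.6×2.242=8.071200; √(2b)=2.683282; u=(8.071200+16.294)/2.683282=9.080374, w=(8.071200−16.294)/2.683282=-3.064457
k=1: b·v=3.6×2.48=8.928000; √(2b)=2.683282; u=(8.928000+(-38.874))/2.683282=-11.160215, w=(8.928000−(-38.874))/2.683282=17.814754
k=2: b·v=3.6×0.074=0.266400; √(2b)=2.683282; u=(0.266400+3.951)/2.683282=1.571732, w=(0.266400−3.951)/2.683282=-1.373169
k=3: b·v=3.6×2.136=7.689600; √(2b)=2.683282; u=(7.689600+18.695)/2.683282=9.832960, w=(7.689600−18.695)/2.683282=-4.101470
k=4: b·v=3.6×(-0.985)=-3.546000; √(2b)=2.683282; u=(-3.546000+32.395)/2.683282=10.751388, w=(-3.546000−32.395)/2.683282=-13.394420

0: u=9.080374 w=-3.064457
1: u=-11.160215 w=17.814754
2: u=1.571732 w=-1.373169
3: u=9.832960 w=-4.101470
4: u=10.751388 w=-13.394420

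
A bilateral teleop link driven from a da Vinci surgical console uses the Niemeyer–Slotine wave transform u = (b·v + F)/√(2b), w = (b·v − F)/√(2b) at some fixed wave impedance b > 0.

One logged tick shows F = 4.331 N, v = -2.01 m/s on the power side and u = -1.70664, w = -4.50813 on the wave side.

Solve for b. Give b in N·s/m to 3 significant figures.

b = 4.78 N·s/m

u + w = -6.21477;  u + w = √(2b)·v, so √(2b) = -6.21477/(-2.01) = 3.09193.
b = (√(2b))²/2 = 9.56000/2 = 4.78000.
(Check via u − w = 2F/√(2b): u − w = 2.80149, 2F/√(2b) = 2.80149.)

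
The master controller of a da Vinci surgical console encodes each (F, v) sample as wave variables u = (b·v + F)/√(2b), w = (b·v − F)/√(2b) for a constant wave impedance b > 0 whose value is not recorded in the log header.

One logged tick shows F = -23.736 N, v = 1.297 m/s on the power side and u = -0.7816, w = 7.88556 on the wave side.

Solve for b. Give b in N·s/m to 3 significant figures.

u + w = 7.1040;  u + w = √(2b)·v, so √(2b) = 7.1040/1.297 = 5.4772.
b = (√(2b))²/2 = 30.0000/2 = 15.0000.
(Check via u − w = 2F/√(2b): u − w = -8.6672, 2F/√(2b) = -8.6672.)

b = 15 N·s/m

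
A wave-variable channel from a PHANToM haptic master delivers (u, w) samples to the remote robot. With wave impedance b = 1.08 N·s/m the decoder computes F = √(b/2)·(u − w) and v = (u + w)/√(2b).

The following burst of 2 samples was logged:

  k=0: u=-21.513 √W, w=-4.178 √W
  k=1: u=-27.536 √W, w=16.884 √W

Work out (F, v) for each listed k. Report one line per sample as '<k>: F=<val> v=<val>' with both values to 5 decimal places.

0: F=-12.73857 v=-17.48051
1: F=-32.64190 v=-7.24777

k=0: u−w=-17.33500, u+w=-25.69100; √(b/2)=0.73485, √(2b)=1.46969; F=0.73485×(-17.335)=-12.73857, v=-25.69100/1.46969=-17.48051
k=1: u−w=-44.42000, u+w=-10.65200; √(b/2)=0.73485, √(2b)=1.46969; F=0.73485×(-44.42)=-32.64190, v=-10.65200/1.46969=-7.24777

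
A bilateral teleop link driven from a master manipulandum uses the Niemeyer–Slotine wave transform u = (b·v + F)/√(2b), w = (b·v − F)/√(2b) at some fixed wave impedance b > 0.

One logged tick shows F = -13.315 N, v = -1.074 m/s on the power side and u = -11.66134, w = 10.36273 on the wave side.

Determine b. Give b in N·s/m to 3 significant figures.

b = 0.731 N·s/m

u + w = -1.29861;  u + w = √(2b)·v, so √(2b) = -1.29861/(-1.074) = 1.20913.
b = (√(2b))²/2 = 1.46201/2 = 0.73100.
(Check via u − w = 2F/√(2b): u − w = -22.02407, 2F/√(2b) = -22.02403.)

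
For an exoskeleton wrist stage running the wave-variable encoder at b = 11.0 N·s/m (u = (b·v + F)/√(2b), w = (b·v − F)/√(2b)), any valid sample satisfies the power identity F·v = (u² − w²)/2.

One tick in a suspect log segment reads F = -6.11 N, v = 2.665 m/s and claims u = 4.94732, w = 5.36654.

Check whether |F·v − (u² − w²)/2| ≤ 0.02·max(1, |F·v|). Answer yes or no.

F·v = (-6.11)×2.665 = -16.2832 W.
(u² − w²)/2 = (24.4760 − 28.7998)/2 = -2.1619 W.
|Δ| = 14.1213;  2% of max(1, |F·v|) = 0.3257.

no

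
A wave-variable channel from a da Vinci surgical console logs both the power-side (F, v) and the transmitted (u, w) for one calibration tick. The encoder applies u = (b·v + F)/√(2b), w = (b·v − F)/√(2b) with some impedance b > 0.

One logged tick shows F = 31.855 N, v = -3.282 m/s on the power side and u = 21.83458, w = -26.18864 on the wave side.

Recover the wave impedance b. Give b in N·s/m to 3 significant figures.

b = 0.88 N·s/m

u + w = -4.35406;  u + w = √(2b)·v, so √(2b) = -4.35406/(-3.282) = 1.32665.
b = (√(2b))²/2 = 1.76000/2 = 0.88000.
(Check via u − w = 2F/√(2b): u − w = 48.02322, 2F/√(2b) = 48.02327.)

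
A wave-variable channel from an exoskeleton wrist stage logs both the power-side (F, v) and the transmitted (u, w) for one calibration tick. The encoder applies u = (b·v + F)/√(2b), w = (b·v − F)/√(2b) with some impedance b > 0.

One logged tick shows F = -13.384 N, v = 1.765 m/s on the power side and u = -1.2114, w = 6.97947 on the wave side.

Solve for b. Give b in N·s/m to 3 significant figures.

u + w = 5.76807;  u + w = √(2b)·v, so √(2b) = 5.76807/1.765 = 3.26803.
b = (√(2b))²/2 = 10.68001/2 = 5.34000.
(Check via u − w = 2F/√(2b): u − w = -8.19087, 2F/√(2b) = -8.19087.)

b = 5.34 N·s/m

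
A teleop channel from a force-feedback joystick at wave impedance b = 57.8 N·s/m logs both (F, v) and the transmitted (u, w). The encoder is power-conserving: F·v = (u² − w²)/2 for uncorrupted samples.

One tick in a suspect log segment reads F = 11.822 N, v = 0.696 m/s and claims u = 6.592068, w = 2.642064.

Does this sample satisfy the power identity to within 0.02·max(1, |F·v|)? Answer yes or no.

F·v = 11.822×0.696 = 8.228112 W.
(u² − w²)/2 = (43.455361 − 6.980502)/2 = 18.237429 W.
|Δ| = 10.009317;  2% of max(1, |F·v|) = 0.164562.

no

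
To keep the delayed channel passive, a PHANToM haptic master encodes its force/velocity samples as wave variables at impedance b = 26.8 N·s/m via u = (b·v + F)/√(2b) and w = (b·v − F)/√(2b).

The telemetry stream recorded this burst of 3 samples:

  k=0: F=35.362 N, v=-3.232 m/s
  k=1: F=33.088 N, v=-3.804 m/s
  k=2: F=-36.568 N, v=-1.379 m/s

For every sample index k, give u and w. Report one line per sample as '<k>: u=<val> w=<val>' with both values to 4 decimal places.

k=0: b·v=26.8×(-3.232)=-86.6176; √(2b)=7.3212; u=(-86.6176+35.362)/7.3212=-7.0010, w=(-86.6176−35.362)/7.3212=-16.6611
k=1: b·v=26.8×(-3.804)=-101.9472; √(2b)=7.3212; u=(-101.9472+33.088)/7.3212=-9.4054, w=(-101.9472−33.088)/7.3212=-18.4444
k=2: b·v=26.8×(-1.379)=-36.9572; √(2b)=7.3212; u=(-36.9572+(-36.568))/7.3212=-10.0428, w=(-36.9572−(-36.568))/7.3212=-0.0532

0: u=-7.0010 w=-16.6611
1: u=-9.4054 w=-18.4444
2: u=-10.0428 w=-0.0532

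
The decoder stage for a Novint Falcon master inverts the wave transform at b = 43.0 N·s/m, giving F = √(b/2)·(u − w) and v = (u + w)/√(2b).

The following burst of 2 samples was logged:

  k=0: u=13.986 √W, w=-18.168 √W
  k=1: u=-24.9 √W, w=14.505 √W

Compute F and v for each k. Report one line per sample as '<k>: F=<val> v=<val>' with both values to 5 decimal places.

0: F=149.09196 v=-0.45096
1: F=-182.71347 v=-1.12092

k=0: u−w=32.15400, u+w=-4.18200; √(b/2)=4.63681, √(2b)=9.27362; F=4.63681×32.154=149.09196, v=-4.18200/9.27362=-0.45096
k=1: u−w=-39.40500, u+w=-10.39500; √(b/2)=4.63681, √(2b)=9.27362; F=4.63681×(-39.405)=-182.71347, v=-10.39500/9.27362=-1.12092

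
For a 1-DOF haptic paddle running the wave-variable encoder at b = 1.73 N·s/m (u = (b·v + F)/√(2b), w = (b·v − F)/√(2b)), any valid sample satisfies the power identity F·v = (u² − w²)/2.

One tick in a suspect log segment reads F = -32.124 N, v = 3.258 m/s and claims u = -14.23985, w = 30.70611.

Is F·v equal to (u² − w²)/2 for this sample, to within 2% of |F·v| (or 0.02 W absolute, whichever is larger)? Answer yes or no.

no

F·v = (-32.124)×3.258 = -104.6600 W.
(u² − w²)/2 = (202.7733 − 942.8652)/2 = -370.0459 W.
|Δ| = 265.3859;  2% of max(1, |F·v|) = 2.0932.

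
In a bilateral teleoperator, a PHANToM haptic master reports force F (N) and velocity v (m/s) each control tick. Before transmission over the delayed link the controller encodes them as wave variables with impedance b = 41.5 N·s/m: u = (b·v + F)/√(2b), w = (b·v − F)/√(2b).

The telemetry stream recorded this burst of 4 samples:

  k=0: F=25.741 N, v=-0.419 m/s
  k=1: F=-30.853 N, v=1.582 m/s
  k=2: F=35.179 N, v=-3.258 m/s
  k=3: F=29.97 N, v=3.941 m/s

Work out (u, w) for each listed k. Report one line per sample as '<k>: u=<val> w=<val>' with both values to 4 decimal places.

k=0: b·v=41.5×(-0.419)=-17.3885; √(2b)=9.1104; u=(-17.3885+25.741)/9.1104=0.9168, w=(-17.3885−25.741)/9.1104=-4.7341
k=1: b·v=41.5×1.582=65.6530; √(2b)=9.1104; u=(65.6530+(-30.853))/9.1104=3.8198, w=(65.6530−(-30.853))/9.1104=10.5929
k=2: b·v=41.5×(-3.258)=-135.2070; √(2b)=9.1104; u=(-135.2070+35.179)/9.1104=-10.9795, w=(-135.2070−35.179)/9.1104=-18.7023
k=3: b·v=41.5×3.941=163.5515; √(2b)=9.1104; u=(163.5515+29.97)/9.1104=21.2417, w=(163.5515−29.97)/9.1104=14.6625

0: u=0.9168 w=-4.7341
1: u=3.8198 w=10.5929
2: u=-10.9795 w=-18.7023
3: u=21.2417 w=14.6625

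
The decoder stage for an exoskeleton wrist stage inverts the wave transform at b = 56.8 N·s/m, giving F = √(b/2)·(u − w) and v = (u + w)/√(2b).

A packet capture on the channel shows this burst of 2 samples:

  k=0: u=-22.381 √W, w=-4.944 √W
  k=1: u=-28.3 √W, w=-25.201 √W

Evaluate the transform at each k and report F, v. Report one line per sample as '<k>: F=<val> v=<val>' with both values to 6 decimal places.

k=0: u−w=-17.437000, u+w=-27.325000; √(b/2)=5.329165, √(2b)=10.658330; F=5.329165×(-17.437)=-92.924651, v=-27.325000/10.658330=-2.563722
k=1: u−w=-3.099000, u+w=-53.501000; √(b/2)=5.329165, √(2b)=10.658330; F=5.329165×(-3.099)=-16.515082, v=-53.501000/10.658330=-5.019642

0: F=-92.924651 v=-2.563722
1: F=-16.515082 v=-5.019642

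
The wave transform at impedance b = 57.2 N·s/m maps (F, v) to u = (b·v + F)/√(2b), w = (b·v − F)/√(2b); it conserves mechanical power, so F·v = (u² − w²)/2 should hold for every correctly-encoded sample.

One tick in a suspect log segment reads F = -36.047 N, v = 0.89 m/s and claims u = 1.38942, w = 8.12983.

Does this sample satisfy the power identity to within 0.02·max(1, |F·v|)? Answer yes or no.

yes

F·v = (-36.047)×0.89 = -32.0818 W.
(u² − w²)/2 = (1.9305 − 66.0941)/2 = -32.0818 W.
|Δ| = 0.0000;  2% of max(1, |F·v|) = 0.6416.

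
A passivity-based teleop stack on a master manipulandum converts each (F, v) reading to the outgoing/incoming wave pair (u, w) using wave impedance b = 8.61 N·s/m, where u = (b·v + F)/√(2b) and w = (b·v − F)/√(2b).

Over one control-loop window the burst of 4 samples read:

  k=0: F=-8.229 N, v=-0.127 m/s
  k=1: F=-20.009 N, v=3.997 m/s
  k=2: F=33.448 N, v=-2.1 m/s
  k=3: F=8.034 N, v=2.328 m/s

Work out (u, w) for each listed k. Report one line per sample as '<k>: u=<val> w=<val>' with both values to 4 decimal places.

0: u=-2.2465 w=1.7195
1: u=3.4714 w=13.1150
2: u=3.7032 w=-12.4175
3: u=6.7663 w=2.8942

k=0: b·v=8.61×(-0.127)=-1.0935; √(2b)=4.1497; u=(-1.0935+(-8.229))/4.1497=-2.2465, w=(-1.0935−(-8.229))/4.1497=1.7195
k=1: b·v=8.61×3.997=34.4142; √(2b)=4.1497; u=(34.4142+(-20.009))/4.1497=3.4714, w=(34.4142−(-20.009))/4.1497=13.1150
k=2: b·v=8.61×(-2.1)=-18.0810; √(2b)=4.1497; u=(-18.0810+33.448)/4.1497=3.7032, w=(-18.0810−33.448)/4.1497=-12.4175
k=3: b·v=8.61×2.328=20.0441; √(2b)=4.1497; u=(20.0441+8.034)/4.1497=6.7663, w=(20.0441−8.034)/4.1497=2.8942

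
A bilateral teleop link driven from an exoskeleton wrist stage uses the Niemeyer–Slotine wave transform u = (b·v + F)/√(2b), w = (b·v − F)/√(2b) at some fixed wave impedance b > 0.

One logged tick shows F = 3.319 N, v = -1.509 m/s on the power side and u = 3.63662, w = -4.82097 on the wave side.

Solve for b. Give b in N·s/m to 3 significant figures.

b = 0.308 N·s/m

u + w = -1.18435;  u + w = √(2b)·v, so √(2b) = -1.18435/(-1.509) = 0.78486.
b = (√(2b))²/2 = 0.61600/2 = 0.30800.
(Check via u − w = 2F/√(2b): u − w = 8.45759, 2F/√(2b) = 8.45759.)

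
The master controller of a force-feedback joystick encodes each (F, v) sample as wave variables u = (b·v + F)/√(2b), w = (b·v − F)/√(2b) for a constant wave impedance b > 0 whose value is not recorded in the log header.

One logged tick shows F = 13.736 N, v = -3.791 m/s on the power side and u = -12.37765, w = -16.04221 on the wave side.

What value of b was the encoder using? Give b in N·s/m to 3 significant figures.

b = 28.1 N·s/m

u + w = -28.41986;  u + w = √(2b)·v, so √(2b) = -28.41986/(-3.791) = 7.49667.
b = (√(2b))²/2 = 56.20000/2 = 28.10000.
(Check via u − w = 2F/√(2b): u − w = 3.66456, 2F/√(2b) = 3.66456.)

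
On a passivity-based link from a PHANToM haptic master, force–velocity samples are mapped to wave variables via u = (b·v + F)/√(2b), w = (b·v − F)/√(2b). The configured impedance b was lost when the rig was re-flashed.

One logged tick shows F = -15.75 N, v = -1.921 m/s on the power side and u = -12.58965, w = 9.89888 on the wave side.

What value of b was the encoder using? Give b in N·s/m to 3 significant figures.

u + w = -2.69077;  u + w = √(2b)·v, so √(2b) = -2.69077/(-1.921) = 1.40071.
b = (√(2b))²/2 = 1.96200/2 = 0.98100.
(Check via u − w = 2F/√(2b): u − w = -22.48853, 2F/√(2b) = -22.48854.)

b = 0.981 N·s/m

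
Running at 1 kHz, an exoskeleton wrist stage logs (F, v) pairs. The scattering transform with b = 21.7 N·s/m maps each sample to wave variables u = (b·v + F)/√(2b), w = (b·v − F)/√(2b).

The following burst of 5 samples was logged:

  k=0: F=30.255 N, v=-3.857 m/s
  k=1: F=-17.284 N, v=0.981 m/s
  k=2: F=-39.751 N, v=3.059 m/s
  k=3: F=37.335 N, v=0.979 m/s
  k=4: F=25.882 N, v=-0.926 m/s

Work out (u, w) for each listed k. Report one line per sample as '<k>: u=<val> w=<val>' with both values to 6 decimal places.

0: u=-8.112170 w=-17.297236
1: u=0.607738 w=5.854960
2: u=4.042173 w=16.110114
3: u=8.891997 w=-2.442475
4: u=0.878554 w=-6.978920

k=0: b·v=21.7×(-3.857)=-83.696900; √(2b)=6.587868; u=(-83.696900+30.255)/6.587868=-8.112170, w=(-83.696900−30.255)/6.587868=-17.297236
k=1: b·v=21.7×0.981=21.287700; √(2b)=6.587868; u=(21.287700+(-17.284))/6.587868=0.607738, w=(21.287700−(-17.284))/6.587868=5.854960
k=2: b·v=21.7×3.059=66.380300; √(2b)=6.587868; u=(66.380300+(-39.751))/6.587868=4.042173, w=(66.380300−(-39.751))/6.587868=16.110114
k=3: b·v=21.7×0.979=21.244300; √(2b)=6.587868; u=(21.244300+37.335)/6.587868=8.891997, w=(21.244300−37.335)/6.587868=-2.442475
k=4: b·v=21.7×(-0.926)=-20.094200; √(2b)=6.587868; u=(-20.094200+25.882)/6.587868=0.878554, w=(-20.094200−25.882)/6.587868=-6.978920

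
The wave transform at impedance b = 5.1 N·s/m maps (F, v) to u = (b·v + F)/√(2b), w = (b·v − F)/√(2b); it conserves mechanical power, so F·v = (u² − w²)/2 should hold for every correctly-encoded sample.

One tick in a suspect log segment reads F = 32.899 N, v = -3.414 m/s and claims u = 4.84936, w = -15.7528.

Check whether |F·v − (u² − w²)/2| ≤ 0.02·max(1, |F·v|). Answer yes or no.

yes

F·v = 32.899×(-3.414) = -112.3172 W.
(u² − w²)/2 = (23.5163 − 248.1507)/2 = -112.3172 W.
|Δ| = 0.0000;  2% of max(1, |F·v|) = 2.2463.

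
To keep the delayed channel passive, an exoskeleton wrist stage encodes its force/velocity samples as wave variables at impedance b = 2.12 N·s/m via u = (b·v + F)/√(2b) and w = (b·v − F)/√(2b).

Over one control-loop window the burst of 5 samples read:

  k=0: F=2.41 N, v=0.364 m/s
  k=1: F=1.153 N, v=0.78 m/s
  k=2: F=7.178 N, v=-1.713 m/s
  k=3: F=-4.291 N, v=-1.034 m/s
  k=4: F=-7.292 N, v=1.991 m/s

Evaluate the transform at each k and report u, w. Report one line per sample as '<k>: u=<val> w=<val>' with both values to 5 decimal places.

0: u=1.54516 w=-0.79564
1: u=1.36301 w=0.24311
2: u=1.72230 w=-5.24959
3: u=-3.14846 w=1.01933
4: u=-1.49145 w=5.59117

k=0: b·v=2.12×0.364=0.77168; √(2b)=2.05913; u=(0.77168+2.41)/2.05913=1.54516, w=(0.77168−2.41)/2.05913=-0.79564
k=1: b·v=2.12×0.78=1.65360; √(2b)=2.05913; u=(1.65360+1.153)/2.05913=1.36301, w=(1.65360−1.153)/2.05913=0.24311
k=2: b·v=2.12×(-1.713)=-3.63156; √(2b)=2.05913; u=(-3.63156+7.178)/2.05913=1.72230, w=(-3.63156−7.178)/2.05913=-5.24959
k=3: b·v=2.12×(-1.034)=-2.19208; √(2b)=2.05913; u=(-2.19208+(-4.291))/2.05913=-3.14846, w=(-2.19208−(-4.291))/2.05913=1.01933
k=4: b·v=2.12×1.991=4.22092; √(2b)=2.05913; u=(4.22092+(-7.292))/2.05913=-1.49145, w=(4.22092−(-7.292))/2.05913=5.59117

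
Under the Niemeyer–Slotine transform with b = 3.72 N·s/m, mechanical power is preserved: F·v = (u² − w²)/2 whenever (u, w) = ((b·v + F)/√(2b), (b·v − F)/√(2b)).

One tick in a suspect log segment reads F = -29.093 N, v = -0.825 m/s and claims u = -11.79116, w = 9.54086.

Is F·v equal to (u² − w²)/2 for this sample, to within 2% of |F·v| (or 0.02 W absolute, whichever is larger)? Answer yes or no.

F·v = (-29.093)×(-0.825) = 24.0017 W.
(u² − w²)/2 = (139.0315 − 91.0280)/2 = 24.0017 W.
|Δ| = 0.0000;  2% of max(1, |F·v|) = 0.4800.

yes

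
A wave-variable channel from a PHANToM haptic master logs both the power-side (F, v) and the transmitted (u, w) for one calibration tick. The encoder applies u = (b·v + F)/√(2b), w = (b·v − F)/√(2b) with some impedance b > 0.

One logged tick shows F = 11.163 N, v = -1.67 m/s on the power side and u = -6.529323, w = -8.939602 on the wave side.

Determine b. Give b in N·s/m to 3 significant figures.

b = 42.9 N·s/m

u + w = -15.468925;  u + w = √(2b)·v, so √(2b) = -15.468925/(-1.67) = 9.262829.
b = (√(2b))²/2 = 85.800007/2 = 42.900004.
(Check via u − w = 2F/√(2b): u − w = 2.410279, 2F/√(2b) = 2.410279.)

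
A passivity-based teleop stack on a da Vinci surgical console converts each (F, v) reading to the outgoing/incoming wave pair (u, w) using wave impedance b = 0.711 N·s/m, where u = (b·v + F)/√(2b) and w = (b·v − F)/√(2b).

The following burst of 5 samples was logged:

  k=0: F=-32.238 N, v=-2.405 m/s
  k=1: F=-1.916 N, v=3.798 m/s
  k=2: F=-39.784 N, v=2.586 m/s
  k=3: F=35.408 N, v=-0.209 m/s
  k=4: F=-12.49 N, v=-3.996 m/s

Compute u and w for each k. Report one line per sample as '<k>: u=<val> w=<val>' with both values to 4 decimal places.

k=0: b·v=0.711×(-2.405)=-1.7100; √(2b)=1.1925; u=(-1.7100+(-32.238))/1.1925=-28.4684, w=(-1.7100−(-32.238))/1.1925=25.6005
k=1: b·v=0.711×3.798=2.7004; √(2b)=1.1925; u=(2.7004+(-1.916))/1.1925=0.6578, w=(2.7004−(-1.916))/1.1925=3.8713
k=2: b·v=0.711×2.586=1.8386; √(2b)=1.1925; u=(1.8386+(-39.784))/1.1925=-31.8206, w=(1.8386−(-39.784))/1.1925=34.9044
k=3: b·v=0.711×(-0.209)=-0.1486; √(2b)=1.1925; u=(-0.1486+35.408)/1.1925=29.5682, w=(-0.1486−35.408)/1.1925=-29.8174
k=4: b·v=0.711×(-3.996)=-2.8412; √(2b)=1.1925; u=(-2.8412+(-12.49))/1.1925=-12.8566, w=(-2.8412−(-12.49))/1.1925=8.0914

0: u=-28.4684 w=25.6005
1: u=0.6578 w=3.8713
2: u=-31.8206 w=34.9044
3: u=29.5682 w=-29.8174
4: u=-12.8566 w=8.0914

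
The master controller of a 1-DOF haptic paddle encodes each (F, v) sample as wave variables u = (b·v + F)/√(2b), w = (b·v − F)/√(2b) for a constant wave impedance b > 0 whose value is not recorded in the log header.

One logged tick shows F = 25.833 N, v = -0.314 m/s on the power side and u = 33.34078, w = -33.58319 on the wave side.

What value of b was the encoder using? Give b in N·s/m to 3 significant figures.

u + w = -0.24241;  u + w = √(2b)·v, so √(2b) = -0.24241/(-0.314) = 0.77201.
b = (√(2b))²/2 = 0.59599/2 = 0.29800.
(Check via u − w = 2F/√(2b): u − w = 66.92397, 2F/√(2b) = 66.92432.)

b = 0.298 N·s/m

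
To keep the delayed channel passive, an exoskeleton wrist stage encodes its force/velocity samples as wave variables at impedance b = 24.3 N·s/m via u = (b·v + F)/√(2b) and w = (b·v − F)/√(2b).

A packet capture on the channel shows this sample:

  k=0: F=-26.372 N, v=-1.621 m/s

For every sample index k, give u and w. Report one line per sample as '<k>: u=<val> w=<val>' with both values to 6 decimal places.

0: u=-9.433196 w=-1.867395

k=0: b·v=24.3×(-1.621)=-39.390300; √(2b)=6.971370; u=(-39.390300+(-26.372))/6.971370=-9.433196, w=(-39.390300−(-26.372))/6.971370=-1.867395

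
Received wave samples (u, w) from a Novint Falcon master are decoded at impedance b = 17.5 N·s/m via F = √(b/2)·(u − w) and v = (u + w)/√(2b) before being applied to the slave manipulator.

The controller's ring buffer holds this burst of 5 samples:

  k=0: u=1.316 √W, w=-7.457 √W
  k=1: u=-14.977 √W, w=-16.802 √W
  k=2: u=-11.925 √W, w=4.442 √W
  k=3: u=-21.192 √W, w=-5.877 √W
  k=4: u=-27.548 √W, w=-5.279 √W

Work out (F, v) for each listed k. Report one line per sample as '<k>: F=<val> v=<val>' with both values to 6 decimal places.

0: F=25.950884 v=-1.038018
1: F=5.398423 v=-5.371631
2: F=-48.414239 v=-1.264858
3: F=-45.302381 v=-4.575496
4: F=-65.872590 v=-5.548776

k=0: u−w=8.773000, u+w=-6.141000; √(b/2)=2.958040, √(2b)=5.916080; F=2.958040×8.773=25.950884, v=-6.141000/5.916080=-1.038018
k=1: u−w=1.825000, u+w=-31.779000; √(b/2)=2.958040, √(2b)=5.916080; F=2.958040×1.825=5.398423, v=-31.779000/5.916080=-5.371631
k=2: u−w=-16.367000, u+w=-7.483000; √(b/2)=2.958040, √(2b)=5.916080; F=2.958040×(-16.367)=-48.414239, v=-7.483000/5.916080=-1.264858
k=3: u−w=-15.315000, u+w=-27.069000; √(b/2)=2.958040, √(2b)=5.916080; F=2.958040×(-15.315)=-45.302381, v=-27.069000/5.916080=-4.575496
k=4: u−w=-22.269000, u+w=-32.827000; √(b/2)=2.958040, √(2b)=5.916080; F=2.958040×(-22.269)=-65.872590, v=-32.827000/5.916080=-5.548776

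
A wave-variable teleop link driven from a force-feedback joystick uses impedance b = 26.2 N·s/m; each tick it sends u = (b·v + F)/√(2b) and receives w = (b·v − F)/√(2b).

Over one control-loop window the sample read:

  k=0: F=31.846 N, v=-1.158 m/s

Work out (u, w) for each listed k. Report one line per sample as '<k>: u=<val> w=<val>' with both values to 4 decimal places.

0: u=0.2081 w=-8.5906

k=0: b·v=26.2×(-1.158)=-30.3396; √(2b)=7.2388; u=(-30.3396+31.846)/7.2388=0.2081, w=(-30.3396−31.846)/7.2388=-8.5906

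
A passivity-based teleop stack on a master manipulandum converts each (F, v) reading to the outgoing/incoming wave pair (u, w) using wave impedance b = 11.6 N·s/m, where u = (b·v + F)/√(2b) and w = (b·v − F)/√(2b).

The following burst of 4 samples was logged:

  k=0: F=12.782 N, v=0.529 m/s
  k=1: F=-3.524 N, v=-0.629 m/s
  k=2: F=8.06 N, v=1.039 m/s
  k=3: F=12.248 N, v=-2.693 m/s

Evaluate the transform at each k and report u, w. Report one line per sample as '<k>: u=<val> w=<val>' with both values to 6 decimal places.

k=0: b·v=11.6×0.529=6.136400; √(2b)=4.816638; u=(6.136400+12.782)/4.816638=3.927719, w=(6.136400−12.782)/4.816638=-1.379718
k=1: b·v=11.6×(-0.629)=-7.296400; √(2b)=4.816638; u=(-7.296400+(-3.524))/4.816638=-2.246463, w=(-7.296400−(-3.524))/4.816638=-0.783202
k=2: b·v=11.6×1.039=12.052400; √(2b)=4.816638; u=(12.052400+8.06)/4.816638=4.175610, w=(12.052400−8.06)/4.816638=0.828877
k=3: b·v=11.6×(-2.693)=-31.238800; √(2b)=4.816638; u=(-31.238800+12.248)/4.816638=-3.942750, w=(-31.238800−12.248)/4.816638=-9.028455

0: u=3.927719 w=-1.379718
1: u=-2.246463 w=-0.783202
2: u=4.175610 w=0.828877
3: u=-3.942750 w=-9.028455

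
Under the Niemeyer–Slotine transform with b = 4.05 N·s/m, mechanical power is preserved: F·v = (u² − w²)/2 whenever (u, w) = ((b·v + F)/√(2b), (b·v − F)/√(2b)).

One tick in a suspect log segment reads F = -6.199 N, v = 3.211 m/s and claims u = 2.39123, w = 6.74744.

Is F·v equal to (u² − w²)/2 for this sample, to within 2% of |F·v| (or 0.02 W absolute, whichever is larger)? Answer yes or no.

F·v = (-6.199)×3.211 = -19.9050 W.
(u² − w²)/2 = (5.7180 − 45.5279)/2 = -19.9050 W.
|Δ| = 0.0000;  2% of max(1, |F·v|) = 0.3981.

yes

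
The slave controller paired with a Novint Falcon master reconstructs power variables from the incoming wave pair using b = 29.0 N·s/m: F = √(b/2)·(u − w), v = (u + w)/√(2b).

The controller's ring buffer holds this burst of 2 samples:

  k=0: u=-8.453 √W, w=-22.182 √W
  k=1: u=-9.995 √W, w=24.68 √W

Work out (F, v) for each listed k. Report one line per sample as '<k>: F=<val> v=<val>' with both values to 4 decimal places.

k=0: u−w=13.7290, u+w=-30.6350; √(b/2)=3.8079, √(2b)=7.6158; F=3.8079×13.729=52.2785, v=-30.6350/7.6158=-4.0226
k=1: u−w=-34.6750, u+w=14.6850; √(b/2)=3.8079, √(2b)=7.6158; F=3.8079×(-34.675)=-132.0385, v=14.6850/7.6158=1.9282

0: F=52.2785 v=-4.0226
1: F=-132.0385 v=1.9282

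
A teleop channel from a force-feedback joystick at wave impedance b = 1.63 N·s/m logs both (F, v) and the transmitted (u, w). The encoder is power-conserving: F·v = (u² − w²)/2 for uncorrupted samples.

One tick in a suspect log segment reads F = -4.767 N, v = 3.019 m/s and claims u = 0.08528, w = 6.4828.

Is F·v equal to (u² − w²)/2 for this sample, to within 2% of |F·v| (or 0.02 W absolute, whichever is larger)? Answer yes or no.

F·v = (-4.767)×3.019 = -14.39157 W.
(u² − w²)/2 = (0.00727 − 42.02670)/2 = -21.00971 W.
|Δ| = 6.61814;  2% of max(1, |F·v|) = 0.28783.

no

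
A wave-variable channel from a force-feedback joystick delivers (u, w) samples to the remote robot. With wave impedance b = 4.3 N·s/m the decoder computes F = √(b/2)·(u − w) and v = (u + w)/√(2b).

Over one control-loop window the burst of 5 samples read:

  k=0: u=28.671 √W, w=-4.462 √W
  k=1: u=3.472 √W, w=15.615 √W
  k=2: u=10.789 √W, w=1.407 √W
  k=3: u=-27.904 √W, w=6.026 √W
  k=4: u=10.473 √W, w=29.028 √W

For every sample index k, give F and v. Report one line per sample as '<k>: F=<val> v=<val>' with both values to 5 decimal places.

0: F=48.58251 v=8.25520
1: F=-17.80513 v=6.50861
2: F=13.75671 v=4.15880
3: F=-49.75115 v=-7.46034
4: F=-27.20697 v=13.46973

k=0: u−w=33.13300, u+w=24.20900; √(b/2)=1.46629, √(2b)=2.93258; F=1.46629×33.133=48.58251, v=24.20900/2.93258=8.25520
k=1: u−w=-12.14300, u+w=19.08700; √(b/2)=1.46629, √(2b)=2.93258; F=1.46629×(-12.143)=-17.80513, v=19.08700/2.93258=6.50861
k=2: u−w=9.38200, u+w=12.19600; √(b/2)=1.46629, √(2b)=2.93258; F=1.46629×9.382=13.75671, v=12.19600/2.93258=4.15880
k=3: u−w=-33.93000, u+w=-21.87800; √(b/2)=1.46629, √(2b)=2.93258; F=1.46629×(-33.93)=-49.75115, v=-21.87800/2.93258=-7.46034
k=4: u−w=-18.55500, u+w=39.50100; √(b/2)=1.46629, √(2b)=2.93258; F=1.46629×(-18.555)=-27.20697, v=39.50100/2.93258=13.46973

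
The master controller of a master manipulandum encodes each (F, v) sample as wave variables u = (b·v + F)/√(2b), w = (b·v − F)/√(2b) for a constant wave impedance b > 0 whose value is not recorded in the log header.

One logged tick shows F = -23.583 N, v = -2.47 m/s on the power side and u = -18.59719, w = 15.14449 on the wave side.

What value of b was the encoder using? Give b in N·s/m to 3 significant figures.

b = 0.977 N·s/m

u + w = -3.4527;  u + w = √(2b)·v, so √(2b) = -3.4527/(-2.47) = 1.3979.
b = (√(2b))²/2 = 1.9540/2 = 0.9770.
(Check via u − w = 2F/√(2b): u − w = -33.7417, 2F/√(2b) = -33.7417.)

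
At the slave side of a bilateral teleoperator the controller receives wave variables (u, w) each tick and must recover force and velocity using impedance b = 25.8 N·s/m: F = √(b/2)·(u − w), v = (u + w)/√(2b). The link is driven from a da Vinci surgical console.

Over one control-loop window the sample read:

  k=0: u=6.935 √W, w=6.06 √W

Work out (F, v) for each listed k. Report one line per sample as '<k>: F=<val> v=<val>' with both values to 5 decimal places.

k=0: u−w=0.87500, u+w=12.99500; √(b/2)=3.59166, √(2b)=7.18331; F=3.59166×0.875=3.14270, v=12.99500/7.18331=1.80905

0: F=3.14270 v=1.80905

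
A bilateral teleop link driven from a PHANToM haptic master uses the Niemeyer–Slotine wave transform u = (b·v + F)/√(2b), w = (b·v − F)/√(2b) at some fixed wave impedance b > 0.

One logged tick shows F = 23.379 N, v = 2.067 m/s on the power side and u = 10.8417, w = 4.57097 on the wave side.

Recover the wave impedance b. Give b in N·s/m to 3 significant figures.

b = 27.8 N·s/m

u + w = 15.4127;  u + w = √(2b)·v, so √(2b) = 15.4127/2.067 = 7.4565.
b = (√(2b))²/2 = 55.6000/2 = 27.8000.
(Check via u − w = 2F/√(2b): u − w = 6.2707, 2F/√(2b) = 6.2707.)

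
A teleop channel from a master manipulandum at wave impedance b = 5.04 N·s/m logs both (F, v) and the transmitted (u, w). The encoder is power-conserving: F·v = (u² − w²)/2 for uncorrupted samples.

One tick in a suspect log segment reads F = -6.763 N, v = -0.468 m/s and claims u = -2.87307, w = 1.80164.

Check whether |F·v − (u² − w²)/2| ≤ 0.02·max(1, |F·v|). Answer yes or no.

F·v = (-6.763)×(-0.468) = 3.1651 W.
(u² − w²)/2 = (8.2545 − 3.2459)/2 = 2.5043 W.
|Δ| = 0.6608;  2% of max(1, |F·v|) = 0.0633.

no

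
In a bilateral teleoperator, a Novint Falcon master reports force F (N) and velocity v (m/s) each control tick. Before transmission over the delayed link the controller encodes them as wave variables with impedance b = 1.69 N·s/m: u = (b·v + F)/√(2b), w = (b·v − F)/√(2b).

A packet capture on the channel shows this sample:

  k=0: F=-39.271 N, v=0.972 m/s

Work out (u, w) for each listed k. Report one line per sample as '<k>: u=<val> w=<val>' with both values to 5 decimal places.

0: u=-20.46711 w=22.25411

k=0: b·v=1.69×0.972=1.64268; √(2b)=1.83848; u=(1.64268+(-39.271))/1.83848=-20.46711, w=(1.64268−(-39.271))/1.83848=22.25411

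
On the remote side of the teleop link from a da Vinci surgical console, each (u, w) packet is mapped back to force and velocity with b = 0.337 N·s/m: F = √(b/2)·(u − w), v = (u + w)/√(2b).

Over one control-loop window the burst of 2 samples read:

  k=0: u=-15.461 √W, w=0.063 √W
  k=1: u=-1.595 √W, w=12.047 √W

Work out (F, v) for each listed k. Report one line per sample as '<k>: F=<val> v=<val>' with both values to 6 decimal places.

0: F=-6.372408 v=-18.755747
1: F=-5.599871 v=12.731203

k=0: u−w=-15.524000, u+w=-15.398000; √(b/2)=0.410488, √(2b)=0.820975; F=0.410488×(-15.524)=-6.372408, v=-15.398000/0.820975=-18.755747
k=1: u−w=-13.642000, u+w=10.452000; √(b/2)=0.410488, √(2b)=0.820975; F=0.410488×(-13.642)=-5.599871, v=10.452000/0.820975=12.731203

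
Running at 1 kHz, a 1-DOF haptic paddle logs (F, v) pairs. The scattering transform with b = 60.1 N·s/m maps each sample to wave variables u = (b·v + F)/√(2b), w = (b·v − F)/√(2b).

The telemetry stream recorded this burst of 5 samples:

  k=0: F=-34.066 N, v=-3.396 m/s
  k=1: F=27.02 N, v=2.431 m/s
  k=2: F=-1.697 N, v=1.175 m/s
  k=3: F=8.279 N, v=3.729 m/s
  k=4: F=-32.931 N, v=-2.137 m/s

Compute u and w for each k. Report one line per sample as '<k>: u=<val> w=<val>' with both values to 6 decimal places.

0: u=-21.723350 w=-15.508954
1: u=15.790751 w=10.861702
2: u=6.286316 w=6.595886
3: u=21.196724 w=19.686451
4: u=-14.718254 w=-8.710908

k=0: b·v=60.1×(-3.396)=-204.099600; √(2b)=10.963576; u=(-204.099600+(-34.066))/10.963576=-21.723350, w=(-204.099600−(-34.066))/10.963576=-15.508954
k=1: b·v=60.1×2.431=146.103100; √(2b)=10.963576; u=(146.103100+27.02)/10.963576=15.790751, w=(146.103100−27.02)/10.963576=10.861702
k=2: b·v=60.1×1.175=70.617500; √(2b)=10.963576; u=(70.617500+(-1.697))/10.963576=6.286316, w=(70.617500−(-1.697))/10.963576=6.595886
k=3: b·v=60.1×3.729=224.112900; √(2b)=10.963576; u=(224.112900+8.279)/10.963576=21.196724, w=(224.112900−8.279)/10.963576=19.686451
k=4: b·v=60.1×(-2.137)=-128.433700; √(2b)=10.963576; u=(-128.433700+(-32.931))/10.963576=-14.718254, w=(-128.433700−(-32.931))/10.963576=-8.710908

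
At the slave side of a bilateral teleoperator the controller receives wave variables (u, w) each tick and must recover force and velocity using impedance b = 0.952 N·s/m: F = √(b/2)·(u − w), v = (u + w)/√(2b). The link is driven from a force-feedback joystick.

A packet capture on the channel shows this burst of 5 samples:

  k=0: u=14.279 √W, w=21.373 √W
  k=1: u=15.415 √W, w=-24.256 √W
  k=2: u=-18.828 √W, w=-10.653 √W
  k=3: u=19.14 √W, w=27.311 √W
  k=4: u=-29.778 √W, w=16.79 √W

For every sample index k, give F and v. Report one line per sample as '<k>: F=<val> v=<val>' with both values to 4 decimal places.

k=0: u−w=-7.0940, u+w=35.6520; √(b/2)=0.6899, √(2b)=1.3799; F=0.6899×(-7.094)=-4.8943, v=35.6520/1.3799=25.8375
k=1: u−w=39.6710, u+w=-8.8410; √(b/2)=0.6899, √(2b)=1.3799; F=0.6899×39.671=27.3701, v=-8.8410/1.3799=-6.4072
k=2: u−w=-8.1750, u+w=-29.4810; √(b/2)=0.6899, √(2b)=1.3799; F=0.6899×(-8.175)=-5.6402, v=-29.4810/1.3799=-21.3653
k=3: u−w=-8.1710, u+w=46.4510; √(b/2)=0.6899, √(2b)=1.3799; F=0.6899×(-8.171)=-5.6374, v=46.4510/1.3799=33.6637
k=4: u−w=-46.5680, u+w=-12.9880; √(b/2)=0.6899, √(2b)=1.3799; F=0.6899×(-46.568)=-32.1285, v=-12.9880/1.3799=-9.4126

0: F=-4.8943 v=25.8375
1: F=27.3701 v=-6.4072
2: F=-5.6402 v=-21.3653
3: F=-5.6374 v=33.6637
4: F=-32.1285 v=-9.4126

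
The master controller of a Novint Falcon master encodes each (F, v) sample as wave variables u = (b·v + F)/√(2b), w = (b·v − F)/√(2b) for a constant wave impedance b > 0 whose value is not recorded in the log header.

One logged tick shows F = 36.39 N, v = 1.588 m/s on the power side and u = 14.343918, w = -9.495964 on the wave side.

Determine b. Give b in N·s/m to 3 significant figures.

u + w = 4.847954;  u + w = √(2b)·v, so √(2b) = 4.847954/1.588 = 3.052868.
b = (√(2b))²/2 = 9.320002/2 = 4.660001.
(Check via u − w = 2F/√(2b): u − w = 23.839882, 2F/√(2b) = 23.839880.)

b = 4.66 N·s/m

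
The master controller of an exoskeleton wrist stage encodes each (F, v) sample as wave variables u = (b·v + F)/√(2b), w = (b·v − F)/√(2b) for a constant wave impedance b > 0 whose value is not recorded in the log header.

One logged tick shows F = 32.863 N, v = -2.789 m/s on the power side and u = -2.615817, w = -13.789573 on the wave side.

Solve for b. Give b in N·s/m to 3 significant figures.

b = 17.3 N·s/m

u + w = -16.405390;  u + w = √(2b)·v, so √(2b) = -16.405390/(-2.789) = 5.882176.
b = (√(2b))²/2 = 34.599999/2 = 17.300000.
(Check via u − w = 2F/√(2b): u − w = 11.173756, 2F/√(2b) = 11.173755.)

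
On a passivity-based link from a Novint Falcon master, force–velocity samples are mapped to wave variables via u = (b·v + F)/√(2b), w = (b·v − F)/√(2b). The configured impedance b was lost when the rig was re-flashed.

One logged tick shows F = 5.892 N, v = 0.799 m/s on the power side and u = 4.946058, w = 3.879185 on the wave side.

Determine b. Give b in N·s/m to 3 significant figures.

b = 61 N·s/m

u + w = 8.825243;  u + w = √(2b)·v, so √(2b) = 8.825243/0.799 = 11.045360.
b = (√(2b))²/2 = 121.999987/2 = 60.999994.
(Check via u − w = 2F/√(2b): u − w = 1.066873, 2F/√(2b) = 1.066873.)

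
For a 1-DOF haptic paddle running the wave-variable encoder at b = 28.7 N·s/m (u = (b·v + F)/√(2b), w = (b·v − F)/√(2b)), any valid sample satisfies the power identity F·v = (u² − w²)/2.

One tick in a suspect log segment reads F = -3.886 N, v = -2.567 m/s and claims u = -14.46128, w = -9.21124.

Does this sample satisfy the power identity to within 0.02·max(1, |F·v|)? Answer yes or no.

F·v = (-3.886)×(-2.567) = 9.97536 W.
(u² − w²)/2 = (209.12862 − 84.84694)/2 = 62.14084 W.
|Δ| = 52.16548;  2% of max(1, |F·v|) = 0.19951.

no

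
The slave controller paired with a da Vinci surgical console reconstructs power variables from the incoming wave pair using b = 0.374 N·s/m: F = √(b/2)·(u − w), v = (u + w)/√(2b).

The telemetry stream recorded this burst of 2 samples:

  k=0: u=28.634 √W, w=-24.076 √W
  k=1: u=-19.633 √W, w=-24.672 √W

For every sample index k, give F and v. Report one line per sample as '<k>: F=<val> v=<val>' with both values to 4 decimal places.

0: F=22.7936 v=5.2702
1: F=2.1790 v=-51.2274

k=0: u−w=52.7100, u+w=4.5580; √(b/2)=0.4324, √(2b)=0.8649; F=0.4324×52.71=22.7936, v=4.5580/0.8649=5.2702
k=1: u−w=5.0390, u+w=-44.3050; √(b/2)=0.4324, √(2b)=0.8649; F=0.4324×5.039=2.1790, v=-44.3050/0.8649=-51.2274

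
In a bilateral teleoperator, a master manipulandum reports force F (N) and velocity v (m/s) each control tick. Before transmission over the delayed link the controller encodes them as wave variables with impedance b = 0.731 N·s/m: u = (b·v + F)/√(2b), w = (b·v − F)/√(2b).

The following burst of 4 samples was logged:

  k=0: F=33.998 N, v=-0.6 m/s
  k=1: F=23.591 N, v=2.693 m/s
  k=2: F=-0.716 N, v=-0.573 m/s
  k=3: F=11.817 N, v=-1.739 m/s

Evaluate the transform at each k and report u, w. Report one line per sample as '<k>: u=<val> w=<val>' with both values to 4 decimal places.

k=0: b·v=0.731×(-0.6)=-0.4386; √(2b)=1.2091; u=(-0.4386+33.998)/1.2091=27.7550, w=(-0.4386−33.998)/1.2091=-28.4804
k=1: b·v=0.731×2.693=1.9686; √(2b)=1.2091; u=(1.9686+23.591)/1.2091=21.1388, w=(1.9686−23.591)/1.2091=-17.8826
k=2: b·v=0.731×(-0.573)=-0.4189; √(2b)=1.2091; u=(-0.4189+(-0.716))/1.2091=-0.9386, w=(-0.4189−(-0.716))/1.2091=0.2457
k=3: b·v=0.731×(-1.739)=-1.2712; √(2b)=1.2091; u=(-1.2712+11.817)/1.2091=8.7218, w=(-1.2712−11.817)/1.2091=-10.8245

0: u=27.7550 w=-28.4804
1: u=21.1388 w=-17.8826
2: u=-0.9386 w=0.2457
3: u=8.7218 w=-10.8245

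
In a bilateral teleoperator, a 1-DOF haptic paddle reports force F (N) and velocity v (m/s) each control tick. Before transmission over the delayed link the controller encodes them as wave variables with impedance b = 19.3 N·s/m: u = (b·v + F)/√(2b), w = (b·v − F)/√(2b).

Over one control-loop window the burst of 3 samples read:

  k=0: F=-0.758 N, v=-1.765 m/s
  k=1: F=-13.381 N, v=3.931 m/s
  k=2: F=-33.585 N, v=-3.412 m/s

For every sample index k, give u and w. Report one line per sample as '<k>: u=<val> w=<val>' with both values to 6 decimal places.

k=0: b·v=19.3×(-1.765)=-34.064500; √(2b)=6.212890; u=(-34.064500+(-0.758))/6.212890=-5.604880, w=(-34.064500−(-0.758))/6.212890=-5.360871
k=1: b·v=19.3×3.931=75.868300; √(2b)=6.212890; u=(75.868300+(-13.381))/6.212890=10.057687, w=(75.868300−(-13.381))/6.212890=14.365183
k=2: b·v=19.3×(-3.412)=-65.851600; √(2b)=6.212890; u=(-65.851600+(-33.585))/6.212890=-16.004887, w=(-65.851600−(-33.585))/6.212890=-5.193493

0: u=-5.604880 w=-5.360871
1: u=10.057687 w=14.365183
2: u=-16.004887 w=-5.193493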